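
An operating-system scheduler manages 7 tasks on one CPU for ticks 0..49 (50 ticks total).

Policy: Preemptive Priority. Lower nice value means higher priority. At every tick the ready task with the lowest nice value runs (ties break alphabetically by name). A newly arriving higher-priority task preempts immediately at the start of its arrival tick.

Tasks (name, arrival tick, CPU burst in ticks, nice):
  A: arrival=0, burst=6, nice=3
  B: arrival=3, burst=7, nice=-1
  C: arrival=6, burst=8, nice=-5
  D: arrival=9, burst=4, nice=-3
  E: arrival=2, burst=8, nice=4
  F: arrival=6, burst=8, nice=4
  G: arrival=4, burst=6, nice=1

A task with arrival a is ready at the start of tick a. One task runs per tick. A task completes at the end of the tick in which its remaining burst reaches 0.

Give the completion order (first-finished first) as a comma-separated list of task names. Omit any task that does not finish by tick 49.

completion order = C, D, B, G, A, E, F

t=0: ready={A} → run A
t=1: ready={A} → run A
t=2: ready={A,E} → run A
t=3: ready={A,B,E} → run B
t=4: ready={A,B,E,G} → run B
t=5: ready={A,B,E,G} → run B
t=6: ready={A,B,C,E,F,G} → run C
t=7: ready={A,B,C,E,F,G} → run C
t=8: ready={A,B,C,E,F,G} → run C
t=9: ready={A,B,C,D,E,F,G} → run C
t=10: ready={A,B,C,D,E,F,G} → run C
t=11: ready={A,B,C,D,E,F,G} → run C
t=12: ready={A,B,C,D,E,F,G} → run C
t=13: ready={A,B,C,D,E,F,G} → run C
t=14: ready={A,B,D,E,F,G} → run D
t=15: ready={A,B,D,E,F,G} → run D
t=16: ready={A,B,D,E,F,G} → run D
t=17: ready={A,B,D,E,F,G} → run D
t=18: ready={A,B,E,F,G} → run B
t=19: ready={A,B,E,F,G} → run B
t=20: ready={A,B,E,F,G} → run B
t=21: ready={A,B,E,F,G} → run B
t=22: ready={A,E,F,G} → run G
t=23: ready={A,E,F,G} → run G
t=24: ready={A,E,F,G} → run G
t=25: ready={A,E,F,G} → run G
t=26: ready={A,E,F,G} → run G
t=27: ready={A,E,F,G} → run G
t=28: ready={A,E,F} → run A
t=29: ready={A,E,F} → run A
t=30: ready={A,E,F} → run A
t=31: ready={E,F} → run E
t=32: ready={E,F} → run E
t=33: ready={E,F} → run E
t=34: ready={E,F} → run E
t=35: ready={E,F} → run E
t=36: ready={E,F} → run E
t=37: ready={E,F} → run E
t=38: ready={E,F} → run E
t=39: ready={F} → run F
t=40: ready={F} → run F
t=41: ready={F} → run F
t=42: ready={F} → run F
t=43: ready={F} → run F
t=44: ready={F} → run F
t=45: ready={F} → run F
t=46: ready={F} → run F
t=47: (idle)
t=48: (idle)
t=49: (idle)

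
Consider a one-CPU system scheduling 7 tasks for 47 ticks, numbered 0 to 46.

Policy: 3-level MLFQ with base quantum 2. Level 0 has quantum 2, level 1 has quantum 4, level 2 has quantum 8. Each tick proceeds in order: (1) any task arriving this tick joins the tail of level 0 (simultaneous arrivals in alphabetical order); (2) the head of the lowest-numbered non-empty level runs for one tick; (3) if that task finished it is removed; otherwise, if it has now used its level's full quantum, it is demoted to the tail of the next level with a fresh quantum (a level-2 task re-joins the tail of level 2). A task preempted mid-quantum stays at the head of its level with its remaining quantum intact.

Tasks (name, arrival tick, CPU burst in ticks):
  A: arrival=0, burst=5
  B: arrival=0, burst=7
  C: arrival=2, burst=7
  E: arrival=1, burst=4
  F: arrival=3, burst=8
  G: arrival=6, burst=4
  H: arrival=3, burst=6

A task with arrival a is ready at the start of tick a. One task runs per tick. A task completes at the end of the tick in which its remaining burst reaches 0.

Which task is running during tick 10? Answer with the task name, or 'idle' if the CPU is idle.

running at tick 10 = H

t=0: L0/L1/L2 = AB/-/- → run A
t=1: L0/L1/L2 = ABE/-/- → run A
t=2: L0/L1/L2 = BEC/A/- → run B
t=3: L0/L1/L2 = BECFH/A/- → run B
t=4: L0/L1/L2 = ECFH/AB/- → run E
t=5: L0/L1/L2 = ECFH/AB/- → run E
t=6: L0/L1/L2 = CFHG/ABE/- → run C
t=7: L0/L1/L2 = CFHG/ABE/- → run C
t=8: L0/L1/L2 = FHG/ABEC/- → run F
t=9: L0/L1/L2 = FHG/ABEC/- → run F
t=10: L0/L1/L2 = HG/ABECF/- → run H
t=11: L0/L1/L2 = HG/ABECF/- → run H
t=12: L0/L1/L2 = G/ABECFH/- → run G
t=13: L0/L1/L2 = G/ABECFH/- → run G
t=14: L0/L1/L2 = -/ABECFHG/- → run A
t=15: L0/L1/L2 = -/ABECFHG/- → run A
t=16: L0/L1/L2 = -/ABECFHG/- → run A
t=17: L0/L1/L2 = -/BECFHG/- → run B
t=18: L0/L1/L2 = -/BECFHG/- → run B
t=19: L0/L1/L2 = -/BECFHG/- → run B
t=20: L0/L1/L2 = -/BECFHG/- → run B
t=21: L0/L1/L2 = -/ECFHG/B → run E
t=22: L0/L1/L2 = -/ECFHG/B → run E
t=23: L0/L1/L2 = -/CFHG/B → run C
t=24: L0/L1/L2 = -/CFHG/B → run C
t=25: L0/L1/L2 = -/CFHG/B → run C
t=26: L0/L1/L2 = -/CFHG/B → run C
t=27: L0/L1/L2 = -/FHG/BC → run F
t=28: L0/L1/L2 = -/FHG/BC → run F
t=29: L0/L1/L2 = -/FHG/BC → run F
t=30: L0/L1/L2 = -/FHG/BC → run F
t=31: L0/L1/L2 = -/HG/BCF → run H
t=32: L0/L1/L2 = -/HG/BCF → run H
t=33: L0/L1/L2 = -/HG/BCF → run H
t=34: L0/L1/L2 = -/HG/BCF → run H
t=35: L0/L1/L2 = -/G/BCF → run G
t=36: L0/L1/L2 = -/G/BCF → run G
t=37: L0/L1/L2 = -/-/BCF → run B
t=38: L0/L1/L2 = -/-/CF → run C
t=39: L0/L1/L2 = -/-/F → run F
t=40: L0/L1/L2 = -/-/F → run F
t=41: (idle)
t=42: (idle)
t=43: (idle)
t=44: (idle)
t=45: (idle)
t=46: (idle)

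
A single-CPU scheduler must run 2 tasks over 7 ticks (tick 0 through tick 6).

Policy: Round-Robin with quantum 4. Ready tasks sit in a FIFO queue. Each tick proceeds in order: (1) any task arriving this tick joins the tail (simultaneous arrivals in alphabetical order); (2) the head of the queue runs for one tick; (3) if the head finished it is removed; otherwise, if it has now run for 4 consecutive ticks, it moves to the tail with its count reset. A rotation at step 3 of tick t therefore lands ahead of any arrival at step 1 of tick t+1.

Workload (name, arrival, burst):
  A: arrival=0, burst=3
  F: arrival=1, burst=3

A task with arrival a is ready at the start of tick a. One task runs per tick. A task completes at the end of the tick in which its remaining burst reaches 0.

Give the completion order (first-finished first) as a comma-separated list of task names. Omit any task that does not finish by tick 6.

t=0: queue=[A] q_used=0 → run A
t=1: queue=[A,F] q_used=1 → run A
t=2: queue=[A,F] q_used=2 → run A
t=3: queue=[F] q_used=0 → run F
t=4: queue=[F] q_used=1 → run F
t=5: queue=[F] q_used=2 → run F
t=6: (idle)

completion order = A, F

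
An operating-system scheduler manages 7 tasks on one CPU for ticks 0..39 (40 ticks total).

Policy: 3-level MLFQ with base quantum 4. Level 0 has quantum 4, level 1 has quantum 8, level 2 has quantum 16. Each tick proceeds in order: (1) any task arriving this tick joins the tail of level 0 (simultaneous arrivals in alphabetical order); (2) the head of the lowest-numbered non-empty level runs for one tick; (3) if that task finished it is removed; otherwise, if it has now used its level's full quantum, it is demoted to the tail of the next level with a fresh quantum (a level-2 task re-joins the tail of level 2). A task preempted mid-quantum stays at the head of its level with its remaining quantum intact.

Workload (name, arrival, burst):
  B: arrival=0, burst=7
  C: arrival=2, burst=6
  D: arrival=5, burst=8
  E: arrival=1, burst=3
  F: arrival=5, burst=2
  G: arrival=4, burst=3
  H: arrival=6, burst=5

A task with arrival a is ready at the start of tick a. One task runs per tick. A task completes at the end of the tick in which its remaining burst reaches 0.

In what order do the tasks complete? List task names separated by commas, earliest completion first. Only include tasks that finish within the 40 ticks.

t=0: L0/L1/L2 = B/-/- → run B
t=1: L0/L1/L2 = BE/-/- → run B
t=2: L0/L1/L2 = BEC/-/- → run B
t=3: L0/L1/L2 = BEC/-/- → run B
t=4: L0/L1/L2 = ECG/B/- → run E
t=5: L0/L1/L2 = ECGDF/B/- → run E
t=6: L0/L1/L2 = ECGDFH/B/- → run E
t=7: L0/L1/L2 = CGDFH/B/- → run C
t=8: L0/L1/L2 = CGDFH/B/- → run C
t=9: L0/L1/L2 = CGDFH/B/- → run C
t=10: L0/L1/L2 = CGDFH/B/- → run C
t=11: L0/L1/L2 = GDFH/BC/- → run G
t=12: L0/L1/L2 = GDFH/BC/- → run G
t=13: L0/L1/L2 = GDFH/BC/- → run G
t=14: L0/L1/L2 = DFH/BC/- → run D
t=15: L0/L1/L2 = DFH/BC/- → run D
t=16: L0/L1/L2 = DFH/BC/- → run D
t=17: L0/L1/L2 = DFH/BC/- → run D
t=18: L0/L1/L2 = FH/BCD/- → run F
t=19: L0/L1/L2 = FH/BCD/- → run F
t=20: L0/L1/L2 = H/BCD/- → run H
t=21: L0/L1/L2 = H/BCD/- → run H
t=22: L0/L1/L2 = H/BCD/- → run H
t=23: L0/L1/L2 = H/BCD/- → run H
t=24: L0/L1/L2 = -/BCDH/- → run B
t=25: L0/L1/L2 = -/BCDH/- → run B
t=26: L0/L1/L2 = -/BCDH/- → run B
t=27: L0/L1/L2 = -/CDH/- → run C
t=28: L0/L1/L2 = -/CDH/- → run C
t=29: L0/L1/L2 = -/DH/- → run D
t=30: L0/L1/L2 = -/DH/- → run D
t=31: L0/L1/L2 = -/DH/- → run D
t=32: L0/L1/L2 = -/DH/- → run D
t=33: L0/L1/L2 = -/H/- → run H
t=34: (idle)
t=35: (idle)
t=36: (idle)
t=37: (idle)
t=38: (idle)
t=39: (idle)

completion order = E, G, F, B, C, D, H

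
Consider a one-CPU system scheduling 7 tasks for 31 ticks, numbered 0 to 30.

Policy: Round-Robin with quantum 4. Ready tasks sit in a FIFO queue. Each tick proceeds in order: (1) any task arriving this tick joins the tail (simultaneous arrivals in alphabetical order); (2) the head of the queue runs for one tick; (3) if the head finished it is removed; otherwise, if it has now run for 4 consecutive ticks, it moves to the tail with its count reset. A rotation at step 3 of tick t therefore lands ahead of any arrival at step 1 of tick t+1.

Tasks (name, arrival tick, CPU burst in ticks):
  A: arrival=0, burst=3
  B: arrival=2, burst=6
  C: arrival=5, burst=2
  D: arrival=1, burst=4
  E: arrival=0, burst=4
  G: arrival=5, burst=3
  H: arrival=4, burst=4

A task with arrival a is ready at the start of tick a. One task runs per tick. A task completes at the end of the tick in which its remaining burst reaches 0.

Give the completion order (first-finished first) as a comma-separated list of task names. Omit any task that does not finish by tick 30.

completion order = A, E, D, H, C, G, B

t=0: queue=[A,E] q_used=0 → run A
t=1: queue=[A,E,D] q_used=1 → run A
t=2: queue=[A,E,D,B] q_used=2 → run A
t=3: queue=[E,D,B] q_used=0 → run E
t=4: queue=[E,D,B,H] q_used=1 → run E
t=5: queue=[E,D,B,H,C,G] q_used=2 → run E
t=6: queue=[E,D,B,H,C,G] q_used=3 → run E
t=7: queue=[D,B,H,C,G] q_used=0 → run D
t=8: queue=[D,B,H,C,G] q_used=1 → run D
t=9: queue=[D,B,H,C,G] q_used=2 → run D
t=10: queue=[D,B,H,C,G] q_used=3 → run D
t=11: queue=[B,H,C,G] q_used=0 → run B
t=12: queue=[B,H,C,G] q_used=1 → run B
t=13: queue=[B,H,C,G] q_used=2 → run B
t=14: queue=[B,H,C,G] q_used=3 → run B
t=15: queue=[H,C,G,B] q_used=0 → run H
t=16: queue=[H,C,G,B] q_used=1 → run H
t=17: queue=[H,C,G,B] q_used=2 → run H
t=18: queue=[H,C,G,B] q_used=3 → run H
t=19: queue=[C,G,B] q_used=0 → run C
t=20: queue=[C,G,B] q_used=1 → run C
t=21: queue=[G,B] q_used=0 → run G
t=22: queue=[G,B] q_used=1 → run G
t=23: queue=[G,B] q_used=2 → run G
t=24: queue=[B] q_used=0 → run B
t=25: queue=[B] q_used=1 → run B
t=26: (idle)
t=27: (idle)
t=28: (idle)
t=29: (idle)
t=30: (idle)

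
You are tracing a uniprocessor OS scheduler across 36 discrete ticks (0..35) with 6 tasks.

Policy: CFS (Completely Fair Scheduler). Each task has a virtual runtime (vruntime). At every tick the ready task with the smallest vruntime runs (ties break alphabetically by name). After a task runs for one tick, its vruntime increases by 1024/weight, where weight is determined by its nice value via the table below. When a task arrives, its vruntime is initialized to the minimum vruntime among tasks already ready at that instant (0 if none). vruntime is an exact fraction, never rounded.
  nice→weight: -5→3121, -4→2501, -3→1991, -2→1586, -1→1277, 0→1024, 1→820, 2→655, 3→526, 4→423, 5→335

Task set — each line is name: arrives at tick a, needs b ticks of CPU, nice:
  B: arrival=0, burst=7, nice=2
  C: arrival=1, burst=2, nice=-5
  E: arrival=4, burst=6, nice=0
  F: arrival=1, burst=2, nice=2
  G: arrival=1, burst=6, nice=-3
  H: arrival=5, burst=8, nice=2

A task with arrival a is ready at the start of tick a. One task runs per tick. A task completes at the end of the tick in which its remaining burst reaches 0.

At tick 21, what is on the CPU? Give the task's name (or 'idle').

t=0: vr[B=0] → run B
t=1: vr[B=1024/655 C=1024/655 F=1024/655 G=1024/655] → run B
t=2: vr[B=2048/655 C=1024/655 F=1024/655 G=1024/655] → run C
t=3: vr[B=2048/655 C=3866624/2044255 F=1024/655 G=1024/655] → run F
t=4: vr[B=2048/655 C=3866624/2044255 E=1024/655 F=2048/655 G=1024/655] → run E
t=5: vr[B=2048/655 C=3866624/2044255 E=1679/655 F=2048/655 G=1024/655 H=1024/655] → run G
t=6: vr[B=2048/655 C=3866624/2044255 E=1679/655 F=2048/655 G=2709504/1304105 H=1024/655] → run H
t=7: vr[B=2048/655 C=3866624/2044255 E=1679/655 F=2048/655 G=2709504/1304105 H=2048/655] → run C
t=8: vr[B=2048/655 E=1679/655 F=2048/655 G=2709504/1304105 H=2048/655] → run G
t=9: vr[B=2048/655 E=1679/655 F=2048/655 G=3380224/1304105 H=2048/655] → run E
t=10: vr[B=2048/655 E=2334/655 F=2048/655 G=3380224/1304105 H=2048/655] → run G
t=11: vr[B=2048/655 E=2334/655 F=2048/655 G=4050944/1304105 H=2048/655] → run G
t=12: vr[B=2048/655 E=2334/655 F=2048/655 G=4721664/1304105 H=2048/655] → run B
t=13: vr[B=3072/655 E=2334/655 F=2048/655 G=4721664/1304105 H=2048/655] → run F
t=14: vr[B=3072/655 E=2334/655 G=4721664/1304105 H=2048/655] → run H
t=15: vr[B=3072/655 E=2334/655 G=4721664/1304105 H=3072/655] → run E
t=16: vr[B=3072/655 E=2989/655 G=4721664/1304105 H=3072/655] → run G
t=17: vr[B=3072/655 E=2989/655 G=5392384/1304105 H=3072/655] → run G
t=18: vr[B=3072/655 E=2989/655 H=3072/655] → run E
t=19: vr[B=3072/655 E=3644/655 H=3072/655] → run B
t=20: vr[B=4096/655 E=3644/655 H=3072/655] → run H
t=21: vr[B=4096/655 E=3644/655 H=4096/655] → run E
t=22: vr[B=4096/655 E=4299/655 H=4096/655] → run B
t=23: vr[B=1024/131 E=4299/655 H=4096/655] → run H
t=24: vr[B=1024/131 E=4299/655 H=1024/131] → run E
t=25: vr[B=1024/131 H=1024/131] → run B
t=26: vr[B=6144/655 H=1024/131] → run H
t=27: vr[B=6144/655 H=6144/655] → run B
t=28: vr[H=6144/655] → run H
t=29: vr[H=7168/655] → run H
t=30: vr[H=8192/655] → run H
t=31: (idle)
t=32: (idle)
t=33: (idle)
t=34: (idle)
t=35: (idle)

running at tick 21 = E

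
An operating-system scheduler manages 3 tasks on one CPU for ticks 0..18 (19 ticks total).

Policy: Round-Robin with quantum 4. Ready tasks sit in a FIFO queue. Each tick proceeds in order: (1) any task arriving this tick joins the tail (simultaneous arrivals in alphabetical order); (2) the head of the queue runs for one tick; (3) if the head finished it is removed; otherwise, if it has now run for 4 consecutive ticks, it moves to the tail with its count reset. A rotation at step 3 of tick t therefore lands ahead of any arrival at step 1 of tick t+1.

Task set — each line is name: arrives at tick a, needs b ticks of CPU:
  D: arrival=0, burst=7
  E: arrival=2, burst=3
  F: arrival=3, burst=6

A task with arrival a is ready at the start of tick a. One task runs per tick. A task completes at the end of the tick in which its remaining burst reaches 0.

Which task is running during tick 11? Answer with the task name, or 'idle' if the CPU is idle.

t=0: queue=[D] q_used=0 → run D
t=1: queue=[D] q_used=1 → run D
t=2: queue=[D,E] q_used=2 → run D
t=3: queue=[D,E,F] q_used=3 → run D
t=4: queue=[E,F,D] q_used=0 → run E
t=5: queue=[E,F,D] q_used=1 → run E
t=6: queue=[E,F,D] q_used=2 → run E
t=7: queue=[F,D] q_used=0 → run F
t=8: queue=[F,D] q_used=1 → run F
t=9: queue=[F,D] q_used=2 → run F
t=10: queue=[F,D] q_used=3 → run F
t=11: queue=[D,F] q_used=0 → run D
t=12: queue=[D,F] q_used=1 → run D
t=13: queue=[D,F] q_used=2 → run D
t=14: queue=[F] q_used=0 → run F
t=15: queue=[F] q_used=1 → run F
t=16: (idle)
t=17: (idle)
t=18: (idle)

running at tick 11 = D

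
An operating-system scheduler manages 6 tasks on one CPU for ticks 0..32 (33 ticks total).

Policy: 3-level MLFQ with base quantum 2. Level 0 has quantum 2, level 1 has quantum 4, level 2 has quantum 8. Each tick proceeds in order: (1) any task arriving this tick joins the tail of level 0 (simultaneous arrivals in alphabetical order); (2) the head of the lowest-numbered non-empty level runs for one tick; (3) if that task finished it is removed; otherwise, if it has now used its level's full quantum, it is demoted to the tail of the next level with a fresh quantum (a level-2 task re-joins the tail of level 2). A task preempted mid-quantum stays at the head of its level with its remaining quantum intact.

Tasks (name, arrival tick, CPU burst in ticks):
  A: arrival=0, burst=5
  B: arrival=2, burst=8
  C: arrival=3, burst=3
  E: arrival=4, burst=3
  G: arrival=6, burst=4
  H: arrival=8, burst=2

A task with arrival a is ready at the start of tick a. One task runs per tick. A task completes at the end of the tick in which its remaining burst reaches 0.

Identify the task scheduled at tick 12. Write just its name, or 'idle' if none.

running at tick 12 = A

t=0: L0/L1/L2 = A/-/- → run A
t=1: L0/L1/L2 = A/-/- → run A
t=2: L0/L1/L2 = B/A/- → run B
t=3: L0/L1/L2 = BC/A/- → run B
t=4: L0/L1/L2 = CE/AB/- → run C
t=5: L0/L1/L2 = CE/AB/- → run C
t=6: L0/L1/L2 = EG/ABC/- → run E
t=7: L0/L1/L2 = EG/ABC/- → run E
t=8: L0/L1/L2 = GH/ABCE/- → run G
t=9: L0/L1/L2 = GH/ABCE/- → run G
t=10: L0/L1/L2 = H/ABCEG/- → run H
t=11: L0/L1/L2 = H/ABCEG/- → run H
t=12: L0/L1/L2 = -/ABCEG/- → run A
t=13: L0/L1/L2 = -/ABCEG/- → run A
t=14: L0/L1/L2 = -/ABCEG/- → run A
t=15: L0/L1/L2 = -/BCEG/- → run B
t=16: L0/L1/L2 = -/BCEG/- → run B
t=17: L0/L1/L2 = -/BCEG/- → run B
t=18: L0/L1/L2 = -/BCEG/- → run B
t=19: L0/L1/L2 = -/CEG/B → run C
t=20: L0/L1/L2 = -/EG/B → run E
t=21: L0/L1/L2 = -/G/B → run G
t=22: L0/L1/L2 = -/G/B → run G
t=23: L0/L1/L2 = -/-/B → run B
t=24: L0/L1/L2 = -/-/B → run B
t=25: (idle)
t=26: (idle)
t=27: (idle)
t=28: (idle)
t=29: (idle)
t=30: (idle)
t=31: (idle)
t=32: (idle)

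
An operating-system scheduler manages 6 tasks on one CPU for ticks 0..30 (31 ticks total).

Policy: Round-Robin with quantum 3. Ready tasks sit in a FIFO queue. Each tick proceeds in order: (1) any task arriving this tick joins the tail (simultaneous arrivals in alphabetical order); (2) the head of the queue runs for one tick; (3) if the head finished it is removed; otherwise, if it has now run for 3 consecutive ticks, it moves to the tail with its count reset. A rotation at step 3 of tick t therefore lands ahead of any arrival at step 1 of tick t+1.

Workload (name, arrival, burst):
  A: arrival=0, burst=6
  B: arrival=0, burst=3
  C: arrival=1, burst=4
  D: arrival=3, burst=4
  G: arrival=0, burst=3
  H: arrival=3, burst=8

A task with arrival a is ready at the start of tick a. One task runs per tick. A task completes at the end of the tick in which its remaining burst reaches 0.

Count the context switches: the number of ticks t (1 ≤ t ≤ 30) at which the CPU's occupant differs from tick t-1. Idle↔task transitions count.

context switches = 10

t=0: queue=[A,B,G] q_used=0 → run A
t=1: queue=[A,B,G,C] q_used=1 → run A
t=2: queue=[A,B,G,C] q_used=2 → run A
t=3: queue=[B,G,C,A,D,H] q_used=0 → run B
t=4: queue=[B,G,C,A,D,H] q_used=1 → run B
t=5: queue=[B,G,C,A,D,H] q_used=2 → run B
t=6: queue=[G,C,A,D,H] q_used=0 → run G
t=7: queue=[G,C,A,D,H] q_used=1 → run G
t=8: queue=[G,C,A,D,H] q_used=2 → run G
t=9: queue=[C,A,D,H] q_used=0 → run C
t=10: queue=[C,A,D,H] q_used=1 → run C
t=11: queue=[C,A,D,H] q_used=2 → run C
t=12: queue=[A,D,H,C] q_used=0 → run A
t=13: queue=[A,D,H,C] q_used=1 → run A
t=14: queue=[A,D,H,C] q_used=2 → run A
t=15: queue=[D,H,C] q_used=0 → run D
t=16: queue=[D,H,C] q_used=1 → run D
t=17: queue=[D,H,C] q_used=2 → run D
t=18: queue=[H,C,D] q_used=0 → run H
t=19: queue=[H,C,D] q_used=1 → run H
t=20: queue=[H,C,D] q_used=2 → run H
t=21: queue=[C,D,H] q_used=0 → run C
t=22: queue=[D,H] q_used=0 → run D
t=23: queue=[H] q_used=0 → run H
t=24: queue=[H] q_used=1 → run H
t=25: queue=[H] q_used=2 → run H
t=26: queue=[H] q_used=0 → run H
t=27: queue=[H] q_used=1 → run H
t=28: (idle)
t=29: (idle)
t=30: (idle)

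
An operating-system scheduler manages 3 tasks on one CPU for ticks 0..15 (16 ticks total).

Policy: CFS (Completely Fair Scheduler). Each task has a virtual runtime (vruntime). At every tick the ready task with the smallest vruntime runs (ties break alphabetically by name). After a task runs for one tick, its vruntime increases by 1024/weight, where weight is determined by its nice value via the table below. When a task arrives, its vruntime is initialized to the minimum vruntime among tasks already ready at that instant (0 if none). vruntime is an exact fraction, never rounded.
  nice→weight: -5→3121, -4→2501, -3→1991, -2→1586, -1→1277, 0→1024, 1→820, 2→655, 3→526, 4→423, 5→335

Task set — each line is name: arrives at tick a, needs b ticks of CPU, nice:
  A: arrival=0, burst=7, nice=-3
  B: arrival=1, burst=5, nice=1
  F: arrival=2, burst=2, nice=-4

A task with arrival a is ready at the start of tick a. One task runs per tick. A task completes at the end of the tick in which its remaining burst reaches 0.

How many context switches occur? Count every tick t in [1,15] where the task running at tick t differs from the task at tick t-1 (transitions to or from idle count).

context switches = 9

t=0: vr[A=0] → run A
t=1: vr[A=1024/1991 B=1024/1991] → run A
t=2: vr[A=2048/1991 B=1024/1991 F=1024/1991] → run B
t=3: vr[A=2048/1991 B=719616/408155 F=1024/1991] → run F
t=4: vr[A=2048/1991 B=719616/408155 F=4599808/4979491] → run F
t=5: vr[A=2048/1991 B=719616/408155] → run A
t=6: vr[A=3072/1991 B=719616/408155] → run A
t=7: vr[A=4096/1991 B=719616/408155] → run B
t=8: vr[A=4096/1991 B=1229312/408155] → run A
t=9: vr[A=5120/1991 B=1229312/408155] → run A
t=10: vr[A=6144/1991 B=1229312/408155] → run B
t=11: vr[A=6144/1991 B=1739008/408155] → run A
t=12: vr[B=1739008/408155] → run B
t=13: vr[B=2248704/408155] → run B
t=14: (idle)
t=15: (idle)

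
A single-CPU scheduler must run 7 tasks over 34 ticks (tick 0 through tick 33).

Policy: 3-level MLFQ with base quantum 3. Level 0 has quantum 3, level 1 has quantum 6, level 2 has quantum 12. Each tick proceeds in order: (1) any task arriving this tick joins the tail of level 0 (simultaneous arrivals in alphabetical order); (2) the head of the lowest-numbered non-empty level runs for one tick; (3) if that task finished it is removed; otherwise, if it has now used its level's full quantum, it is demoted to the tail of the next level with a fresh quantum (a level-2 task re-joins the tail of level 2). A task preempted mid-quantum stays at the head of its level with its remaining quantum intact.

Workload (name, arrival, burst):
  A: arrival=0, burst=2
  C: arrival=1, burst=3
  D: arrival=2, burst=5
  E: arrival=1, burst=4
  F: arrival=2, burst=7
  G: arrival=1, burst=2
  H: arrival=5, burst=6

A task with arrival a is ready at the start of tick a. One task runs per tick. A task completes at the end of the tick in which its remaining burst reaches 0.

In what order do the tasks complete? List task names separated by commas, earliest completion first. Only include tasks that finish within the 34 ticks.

completion order = A, C, G, E, D, F, H

t=0: L0/L1/L2 = A/-/- → run A
t=1: L0/L1/L2 = ACEG/-/- → run A
t=2: L0/L1/L2 = CEGDF/-/- → run C
t=3: L0/L1/L2 = CEGDF/-/- → run C
t=4: L0/L1/L2 = CEGDF/-/- → run C
t=5: L0/L1/L2 = EGDFH/-/- → run E
t=6: L0/L1/L2 = EGDFH/-/- → run E
t=7: L0/L1/L2 = EGDFH/-/- → run E
t=8: L0/L1/L2 = GDFH/E/- → run G
t=9: L0/L1/L2 = GDFH/E/- → run G
t=10: L0/L1/L2 = DFH/E/- → run D
t=11: L0/L1/L2 = DFH/E/- → run D
t=12: L0/L1/L2 = DFH/E/- → run D
t=13: L0/L1/L2 = FH/ED/- → run F
t=14: L0/L1/L2 = FH/ED/- → run F
t=15: L0/L1/L2 = FH/ED/- → run F
t=16: L0/L1/L2 = H/EDF/- → run H
t=17: L0/L1/L2 = H/EDF/- → run H
t=18: L0/L1/L2 = H/EDF/- → run H
t=19: L0/L1/L2 = -/EDFH/- → run E
t=20: L0/L1/L2 = -/DFH/- → run D
t=21: L0/L1/L2 = -/DFH/- → run D
t=22: L0/L1/L2 = -/FH/- → run F
t=23: L0/L1/L2 = -/FH/- → run F
t=24: L0/L1/L2 = -/FH/- → run F
t=25: L0/L1/L2 = -/FH/- → run F
t=26: L0/L1/L2 = -/H/- → run H
t=27: L0/L1/L2 = -/H/- → run H
t=28: L0/L1/L2 = -/H/- → run H
t=29: (idle)
t=30: (idle)
t=31: (idle)
t=32: (idle)
t=33: (idle)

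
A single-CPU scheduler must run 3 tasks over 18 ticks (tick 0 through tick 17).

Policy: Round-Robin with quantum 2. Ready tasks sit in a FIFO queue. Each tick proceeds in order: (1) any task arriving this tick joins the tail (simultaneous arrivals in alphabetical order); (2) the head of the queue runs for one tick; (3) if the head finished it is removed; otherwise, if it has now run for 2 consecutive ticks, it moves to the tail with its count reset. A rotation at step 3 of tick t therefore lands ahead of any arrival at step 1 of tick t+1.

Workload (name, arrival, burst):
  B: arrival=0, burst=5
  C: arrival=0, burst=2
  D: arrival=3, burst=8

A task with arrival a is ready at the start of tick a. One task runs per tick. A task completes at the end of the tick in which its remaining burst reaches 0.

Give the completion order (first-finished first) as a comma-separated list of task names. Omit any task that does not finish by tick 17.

completion order = C, B, D

t=0: queue=[B,C] q_used=0 → run B
t=1: queue=[B,C] q_used=1 → run B
t=2: queue=[C,B] q_used=0 → run C
t=3: queue=[C,B,D] q_used=1 → run C
t=4: queue=[B,D] q_used=0 → run B
t=5: queue=[B,D] q_used=1 → run B
t=6: queue=[D,B] q_used=0 → run D
t=7: queue=[D,B] q_used=1 → run D
t=8: queue=[B,D] q_used=0 → run B
t=9: queue=[D] q_used=0 → run D
t=10: queue=[D] q_used=1 → run D
t=11: queue=[D] q_used=0 → run D
t=12: queue=[D] q_used=1 → run D
t=13: queue=[D] q_used=0 → run D
t=14: queue=[D] q_used=1 → run D
t=15: (idle)
t=16: (idle)
t=17: (idle)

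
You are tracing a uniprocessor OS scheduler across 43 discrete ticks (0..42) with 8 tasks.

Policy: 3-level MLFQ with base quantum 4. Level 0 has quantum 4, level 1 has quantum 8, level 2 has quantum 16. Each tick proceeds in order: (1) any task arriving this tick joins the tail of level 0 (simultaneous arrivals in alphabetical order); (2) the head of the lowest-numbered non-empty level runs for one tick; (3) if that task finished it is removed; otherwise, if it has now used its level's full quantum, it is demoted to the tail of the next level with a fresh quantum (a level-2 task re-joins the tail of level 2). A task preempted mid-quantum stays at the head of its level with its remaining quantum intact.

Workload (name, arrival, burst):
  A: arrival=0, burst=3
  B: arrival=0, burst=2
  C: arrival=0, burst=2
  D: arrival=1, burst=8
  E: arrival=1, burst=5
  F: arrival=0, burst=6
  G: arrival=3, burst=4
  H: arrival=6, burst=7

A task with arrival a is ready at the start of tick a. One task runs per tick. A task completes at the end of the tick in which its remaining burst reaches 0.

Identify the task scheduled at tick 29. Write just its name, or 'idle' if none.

t=0: L0/L1/L2 = ABCF/-/- → run A
t=1: L0/L1/L2 = ABCFDE/-/- → run A
t=2: L0/L1/L2 = ABCFDE/-/- → run A
t=3: L0/L1/L2 = BCFDEG/-/- → run B
t=4: L0/L1/L2 = BCFDEG/-/- → run B
t=5: L0/L1/L2 = CFDEG/-/- → run C
t=6: L0/L1/L2 = CFDEGH/-/- → run C
t=7: L0/L1/L2 = FDEGH/-/- → run F
t=8: L0/L1/L2 = FDEGH/-/- → run F
t=9: L0/L1/L2 = FDEGH/-/- → run F
t=10: L0/L1/L2 = FDEGH/-/- → run F
t=11: L0/L1/L2 = DEGH/F/- → run D
t=12: L0/L1/L2 = DEGH/F/- → run D
t=13: L0/L1/L2 = DEGH/F/- → run D
t=14: L0/L1/L2 = DEGH/F/- → run D
t=15: L0/L1/L2 = EGH/FD/- → run E
t=16: L0/L1/L2 = EGH/FD/- → run E
t=17: L0/L1/L2 = EGH/FD/- → run E
t=18: L0/L1/L2 = EGH/FD/- → run E
t=19: L0/L1/L2 = GH/FDE/- → run G
t=20: L0/L1/L2 = GH/FDE/- → run G
t=21: L0/L1/L2 = GH/FDE/- → run G
t=22: L0/L1/L2 = GH/FDE/- → run G
t=23: L0/L1/L2 = H/FDE/- → run H
t=24: L0/L1/L2 = H/FDE/- → run H
t=25: L0/L1/L2 = H/FDE/- → run H
t=26: L0/L1/L2 = H/FDE/- → run H
t=27: L0/L1/L2 = -/FDEH/- → run F
t=28: L0/L1/L2 = -/FDEH/- → run F
t=29: L0/L1/L2 = -/DEH/- → run D
t=30: L0/L1/L2 = -/DEH/- → run D
t=31: L0/L1/L2 = -/DEH/- → run D
t=32: L0/L1/L2 = -/DEH/- → run D
t=33: L0/L1/L2 = -/EH/- → run E
t=34: L0/L1/L2 = -/H/- → run H
t=35: L0/L1/L2 = -/H/- → run H
t=36: L0/L1/L2 = -/H/- → run H
t=37: (idle)
t=38: (idle)
t=39: (idle)
t=40: (idle)
t=41: (idle)
t=42: (idle)

running at tick 29 = D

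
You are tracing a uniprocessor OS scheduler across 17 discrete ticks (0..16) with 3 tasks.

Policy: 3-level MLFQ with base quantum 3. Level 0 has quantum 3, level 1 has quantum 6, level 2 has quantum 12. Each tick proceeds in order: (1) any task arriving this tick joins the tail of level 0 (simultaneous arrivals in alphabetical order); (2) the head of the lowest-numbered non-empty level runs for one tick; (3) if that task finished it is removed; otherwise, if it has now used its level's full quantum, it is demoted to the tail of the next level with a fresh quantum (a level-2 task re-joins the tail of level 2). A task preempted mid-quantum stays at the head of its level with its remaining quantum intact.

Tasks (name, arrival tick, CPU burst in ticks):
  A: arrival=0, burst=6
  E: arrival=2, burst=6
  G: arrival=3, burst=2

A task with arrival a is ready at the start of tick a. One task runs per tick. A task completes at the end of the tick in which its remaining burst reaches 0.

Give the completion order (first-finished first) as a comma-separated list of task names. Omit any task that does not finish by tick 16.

t=0: L0/L1/L2 = A/-/- → run A
t=1: L0/L1/L2 = A/-/- → run A
t=2: L0/L1/L2 = AE/-/- → run A
t=3: L0/L1/L2 = EG/A/- → run E
t=4: L0/L1/L2 = EG/A/- → run E
t=5: L0/L1/L2 = EG/A/- → run E
t=6: L0/L1/L2 = G/AE/- → run G
t=7: L0/L1/L2 = G/AE/- → run G
t=8: L0/L1/L2 = -/AE/- → run A
t=9: L0/L1/L2 = -/AE/- → run A
t=10: L0/L1/L2 = -/AE/- → run A
t=11: L0/L1/L2 = -/E/- → run E
t=12: L0/L1/L2 = -/E/- → run E
t=13: L0/L1/L2 = -/E/- → run E
t=14: (idle)
t=15: (idle)
t=16: (idle)

completion order = G, A, E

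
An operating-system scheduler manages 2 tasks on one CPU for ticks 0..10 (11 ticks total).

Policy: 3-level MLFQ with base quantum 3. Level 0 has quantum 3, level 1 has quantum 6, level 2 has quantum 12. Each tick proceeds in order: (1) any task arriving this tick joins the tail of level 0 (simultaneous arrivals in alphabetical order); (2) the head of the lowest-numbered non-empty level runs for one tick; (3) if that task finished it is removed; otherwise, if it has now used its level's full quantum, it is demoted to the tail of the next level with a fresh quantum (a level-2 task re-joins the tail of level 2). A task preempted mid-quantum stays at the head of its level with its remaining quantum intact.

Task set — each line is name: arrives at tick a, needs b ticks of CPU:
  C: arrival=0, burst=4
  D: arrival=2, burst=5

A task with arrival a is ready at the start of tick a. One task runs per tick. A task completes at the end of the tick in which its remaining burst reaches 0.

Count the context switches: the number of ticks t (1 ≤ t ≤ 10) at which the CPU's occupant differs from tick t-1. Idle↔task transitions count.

t=0: L0/L1/L2 = C/-/- → run C
t=1: L0/L1/L2 = C/-/- → run C
t=2: L0/L1/L2 = CD/-/- → run C
t=3: L0/L1/L2 = D/C/- → run D
t=4: L0/L1/L2 = D/C/- → run D
t=5: L0/L1/L2 = D/C/- → run D
t=6: L0/L1/L2 = -/CD/- → run C
t=7: L0/L1/L2 = -/D/- → run D
t=8: L0/L1/L2 = -/D/- → run D
t=9: (idle)
t=10: (idle)

context switches = 4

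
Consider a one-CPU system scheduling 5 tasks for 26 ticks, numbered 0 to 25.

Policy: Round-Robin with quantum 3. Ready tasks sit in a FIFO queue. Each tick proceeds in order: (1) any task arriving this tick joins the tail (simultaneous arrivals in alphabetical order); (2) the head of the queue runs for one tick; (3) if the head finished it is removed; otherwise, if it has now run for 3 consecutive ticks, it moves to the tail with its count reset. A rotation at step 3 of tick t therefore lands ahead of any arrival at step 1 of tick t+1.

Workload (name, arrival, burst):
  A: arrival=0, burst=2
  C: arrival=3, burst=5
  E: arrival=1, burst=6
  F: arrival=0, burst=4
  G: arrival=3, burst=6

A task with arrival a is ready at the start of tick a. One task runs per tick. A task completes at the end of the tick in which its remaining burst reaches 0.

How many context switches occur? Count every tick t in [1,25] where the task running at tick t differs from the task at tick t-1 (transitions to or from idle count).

t=0: queue=[A,F] q_used=0 → run A
t=1: queue=[A,F,E] q_used=1 → run A
t=2: queue=[F,E] q_used=0 → run F
t=3: queue=[F,E,C,G] q_used=1 → run F
t=4: queue=[F,E,C,G] q_used=2 → run F
t=5: queue=[E,C,G,F] q_used=0 → run E
t=6: queue=[E,C,G,F] q_used=1 → run E
t=7: queue=[E,C,G,F] q_used=2 → run E
t=8: queue=[C,G,F,E] q_used=0 → run C
t=9: queue=[C,G,F,E] q_used=1 → run C
t=10: queue=[C,G,F,E] q_used=2 → run C
t=11: queue=[G,F,E,C] q_used=0 → run G
t=12: queue=[G,F,E,C] q_used=1 → run G
t=13: queue=[G,F,E,C] q_used=2 → run G
t=14: queue=[F,E,C,G] q_used=0 → run F
t=15: queue=[E,C,G] q_used=0 → run E
t=16: queue=[E,C,G] q_used=1 → run E
t=17: queue=[E,C,G] q_used=2 → run E
t=18: queue=[C,G] q_used=0 → run C
t=19: queue=[C,G] q_used=1 → run C
t=20: queue=[G] q_used=0 → run G
t=21: queue=[G] q_used=1 → run G
t=22: queue=[G] q_used=2 → run G
t=23: (idle)
t=24: (idle)
t=25: (idle)

context switches = 9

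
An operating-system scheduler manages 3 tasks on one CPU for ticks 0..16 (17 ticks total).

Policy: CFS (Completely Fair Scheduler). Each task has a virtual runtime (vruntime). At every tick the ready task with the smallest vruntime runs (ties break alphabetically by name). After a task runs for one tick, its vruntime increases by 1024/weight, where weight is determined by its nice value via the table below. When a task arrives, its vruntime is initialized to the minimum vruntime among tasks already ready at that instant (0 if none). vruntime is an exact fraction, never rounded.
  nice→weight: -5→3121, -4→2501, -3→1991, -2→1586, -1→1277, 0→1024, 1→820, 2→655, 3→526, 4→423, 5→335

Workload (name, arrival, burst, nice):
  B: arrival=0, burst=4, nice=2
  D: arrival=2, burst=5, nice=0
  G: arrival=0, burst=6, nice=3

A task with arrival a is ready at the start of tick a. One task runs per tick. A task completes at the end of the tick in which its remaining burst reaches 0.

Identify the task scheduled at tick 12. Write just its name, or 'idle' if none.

running at tick 12 = G

t=0: vr[B=0 G=0] → run B
t=1: vr[B=1024/655 G=0] → run G
t=2: vr[B=1024/655 D=1024/655 G=512/263] → run B
t=3: vr[B=2048/655 D=1024/655 G=512/263] → run D
t=4: vr[B=2048/655 D=1679/655 G=512/263] → run G
t=5: vr[B=2048/655 D=1679/655 G=1024/263] → run D
t=6: vr[B=2048/655 D=2334/655 G=1024/263] → run B
t=7: vr[B=3072/655 D=2334/655 G=1024/263] → run D
t=8: vr[B=3072/655 D=2989/655 G=1024/263] → run G
t=9: vr[B=3072/655 D=2989/655 G=1536/263] → run D
t=10: vr[B=3072/655 D=3644/655 G=1536/263] → run B
t=11: vr[D=3644/655 G=1536/263] → run D
t=12: vr[G=1536/263] → run G
t=13: vr[G=2048/263] → run G
t=14: vr[G=2560/263] → run G
t=15: (idle)
t=16: (idle)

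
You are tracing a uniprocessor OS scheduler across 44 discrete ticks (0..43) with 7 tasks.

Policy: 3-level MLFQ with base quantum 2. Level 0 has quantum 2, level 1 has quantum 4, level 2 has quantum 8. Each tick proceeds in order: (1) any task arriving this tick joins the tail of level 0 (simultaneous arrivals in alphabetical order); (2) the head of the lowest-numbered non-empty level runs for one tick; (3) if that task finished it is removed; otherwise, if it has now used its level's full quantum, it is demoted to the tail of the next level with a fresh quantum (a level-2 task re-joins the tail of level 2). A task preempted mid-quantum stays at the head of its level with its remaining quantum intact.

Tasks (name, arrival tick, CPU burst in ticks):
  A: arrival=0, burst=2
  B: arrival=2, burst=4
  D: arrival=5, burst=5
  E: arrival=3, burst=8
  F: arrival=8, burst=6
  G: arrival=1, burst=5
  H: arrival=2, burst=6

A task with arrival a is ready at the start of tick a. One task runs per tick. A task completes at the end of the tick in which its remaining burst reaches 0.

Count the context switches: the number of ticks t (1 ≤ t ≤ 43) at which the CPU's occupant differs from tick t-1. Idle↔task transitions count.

context switches = 14

t=0: L0/L1/L2 = A/-/- → run A
t=1: L0/L1/L2 = AG/-/- → run A
t=2: L0/L1/L2 = GBH/-/- → run G
t=3: L0/L1/L2 = GBHE/-/- → run G
t=4: L0/L1/L2 = BHE/G/- → run B
t=5: L0/L1/L2 = BHED/G/- → run B
t=6: L0/L1/L2 = HED/GB/- → run H
t=7: L0/L1/L2 = HED/GB/- → run H
t=8: L0/L1/L2 = EDF/GBH/- → run E
t=9: L0/L1/L2 = EDF/GBH/- → run E
t=10: L0/L1/L2 = DF/GBHE/- → run D
t=11: L0/L1/L2 = DF/GBHE/- → run D
t=12: L0/L1/L2 = F/GBHED/- → run F
t=13: L0/L1/L2 = F/GBHED/- → run F
t=14: L0/L1/L2 = -/GBHEDF/- → run G
t=15: L0/L1/L2 = -/GBHEDF/- → run G
t=16: L0/L1/L2 = -/GBHEDF/- → run G
t=17: L0/L1/L2 = -/BHEDF/- → run B
t=18: L0/L1/L2 = -/BHEDF/- → run B
t=19: L0/L1/L2 = -/HEDF/- → run H
t=20: L0/L1/L2 = -/HEDF/- → run H
t=21: L0/L1/L2 = -/HEDF/- → run H
t=22: L0/L1/L2 = -/HEDF/- → run H
t=23: L0/L1/L2 = -/EDF/- → run E
t=24: L0/L1/L2 = -/EDF/- → run E
t=25: L0/L1/L2 = -/EDF/- → run E
t=26: L0/L1/L2 = -/EDF/- → run E
t=27: L0/L1/L2 = -/DF/E → run D
t=28: L0/L1/L2 = -/DF/E → run D
t=29: L0/L1/L2 = -/DF/E → run D
t=30: L0/L1/L2 = -/F/E → run F
t=31: L0/L1/L2 = -/F/E → run F
t=32: L0/L1/L2 = -/F/E → run F
t=33: L0/L1/L2 = -/F/E → run F
t=34: L0/L1/L2 = -/-/E → run E
t=35: L0/L1/L2 = -/-/E → run E
t=36: (idle)
t=37: (idle)
t=38: (idle)
t=39: (idle)
t=40: (idle)
t=41: (idle)
t=42: (idle)
t=43: (idle)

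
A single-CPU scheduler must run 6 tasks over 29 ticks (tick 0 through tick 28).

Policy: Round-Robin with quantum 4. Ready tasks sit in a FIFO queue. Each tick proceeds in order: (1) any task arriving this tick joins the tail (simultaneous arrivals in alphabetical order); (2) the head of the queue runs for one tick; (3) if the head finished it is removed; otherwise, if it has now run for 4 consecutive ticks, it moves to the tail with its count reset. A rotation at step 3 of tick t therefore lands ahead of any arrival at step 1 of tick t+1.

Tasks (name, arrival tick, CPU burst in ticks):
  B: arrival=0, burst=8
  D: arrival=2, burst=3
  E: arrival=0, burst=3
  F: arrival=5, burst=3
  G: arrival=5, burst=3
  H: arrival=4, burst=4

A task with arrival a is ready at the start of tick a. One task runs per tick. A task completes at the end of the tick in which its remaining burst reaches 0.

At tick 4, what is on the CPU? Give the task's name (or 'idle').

running at tick 4 = E

t=0: queue=[B,E] q_used=0 → run B
t=1: queue=[B,E] q_used=1 → run B
t=2: queue=[B,E,D] q_used=2 → run B
t=3: queue=[B,E,D] q_used=3 → run B
t=4: queue=[E,D,B,H] q_used=0 → run E
t=5: queue=[E,D,B,H,F,G] q_used=1 → run E
t=6: queue=[E,D,B,H,F,G] q_used=2 → run E
t=7: queue=[D,B,H,F,G] q_used=0 → run D
t=8: queue=[D,B,H,F,G] q_used=1 → run D
t=9: queue=[D,B,H,F,G] q_used=2 → run D
t=10: queue=[B,H,F,G] q_used=0 → run B
t=11: queue=[B,H,F,G] q_used=1 → run B
t=12: queue=[B,H,F,G] q_used=2 → run B
t=13: queue=[B,H,F,G] q_used=3 → run B
t=14: queue=[H,F,G] q_used=0 → run H
t=15: queue=[H,F,G] q_used=1 → run H
t=16: queue=[H,F,G] q_used=2 → run H
t=17: queue=[H,F,G] q_used=3 → run H
t=18: queue=[F,G] q_used=0 → run F
t=19: queue=[F,G] q_used=1 → run F
t=20: queue=[F,G] q_used=2 → run F
t=21: queue=[G] q_used=0 → run G
t=22: queue=[G] q_used=1 → run G
t=23: queue=[G] q_used=2 → run G
t=24: (idle)
t=25: (idle)
t=26: (idle)
t=27: (idle)
t=28: (idle)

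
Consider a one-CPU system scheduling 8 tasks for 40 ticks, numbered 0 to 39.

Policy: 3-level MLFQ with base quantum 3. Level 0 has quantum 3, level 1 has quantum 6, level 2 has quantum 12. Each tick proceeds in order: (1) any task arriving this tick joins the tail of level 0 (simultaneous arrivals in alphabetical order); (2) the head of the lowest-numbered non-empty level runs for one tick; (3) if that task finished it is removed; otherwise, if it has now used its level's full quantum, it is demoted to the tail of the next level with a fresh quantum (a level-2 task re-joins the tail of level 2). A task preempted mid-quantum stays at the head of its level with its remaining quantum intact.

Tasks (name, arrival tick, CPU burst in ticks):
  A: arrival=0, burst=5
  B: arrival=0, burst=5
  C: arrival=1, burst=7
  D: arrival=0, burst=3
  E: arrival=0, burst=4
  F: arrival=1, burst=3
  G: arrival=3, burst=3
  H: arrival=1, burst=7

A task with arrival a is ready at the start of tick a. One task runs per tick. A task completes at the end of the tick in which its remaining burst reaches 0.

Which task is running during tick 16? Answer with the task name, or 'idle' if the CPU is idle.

t=0: L0/L1/L2 = ABDE/-/- → run A
t=1: L0/L1/L2 = ABDECFH/-/- → run A
t=2: L0/L1/L2 = ABDECFH/-/- → run A
t=3: L0/L1/L2 = BDECFHG/A/- → run B
t=4: L0/L1/L2 = BDECFHG/A/- → run B
t=5: L0/L1/L2 = BDECFHG/A/- → run B
t=6: L0/L1/L2 = DECFHG/AB/- → run D
t=7: L0/L1/L2 = DECFHG/AB/- → run D
t=8: L0/L1/L2 = DECFHG/AB/- → run D
t=9: L0/L1/L2 = ECFHG/AB/- → run E
t=10: L0/L1/L2 = ECFHG/AB/- → run E
t=11: L0/L1/L2 = ECFHG/AB/- → run E
t=12: L0/L1/L2 = CFHG/ABE/- → run C
t=13: L0/L1/L2 = CFHG/ABE/- → run C
t=14: L0/L1/L2 = CFHG/ABE/- → run C
t=15: L0/L1/L2 = FHG/ABEC/- → run F
t=16: L0/L1/L2 = FHG/ABEC/- → run F
t=17: L0/L1/L2 = FHG/ABEC/- → run F
t=18: L0/L1/L2 = HG/ABEC/- → run H
t=19: L0/L1/L2 = HG/ABEC/- → run H
t=20: L0/L1/L2 = HG/ABEC/- → run H
t=21: L0/L1/L2 = G/ABECH/- → run G
t=22: L0/L1/L2 = G/ABECH/- → run G
t=23: L0/L1/L2 = G/ABECH/- → run G
t=24: L0/L1/L2 = -/ABECH/- → run A
t=25: L0/L1/L2 = -/ABECH/- → run A
t=26: L0/L1/L2 = -/BECH/- → run B
t=27: L0/L1/L2 = -/BECH/- → run B
t=28: L0/L1/L2 = -/ECH/- → run E
t=29: L0/L1/L2 = -/CH/- → run C
t=30: L0/L1/L2 = -/CH/- → run C
t=31: L0/L1/L2 = -/CH/- → run C
t=32: L0/L1/L2 = -/CH/- → run C
t=33: L0/L1/L2 = -/H/- → run H
t=34: L0/L1/L2 = -/H/- → run H
t=35: L0/L1/L2 = -/H/- → run H
t=36: L0/L1/L2 = -/H/- → run H
t=37: (idle)
t=38: (idle)
t=39: (idle)

running at tick 16 = F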